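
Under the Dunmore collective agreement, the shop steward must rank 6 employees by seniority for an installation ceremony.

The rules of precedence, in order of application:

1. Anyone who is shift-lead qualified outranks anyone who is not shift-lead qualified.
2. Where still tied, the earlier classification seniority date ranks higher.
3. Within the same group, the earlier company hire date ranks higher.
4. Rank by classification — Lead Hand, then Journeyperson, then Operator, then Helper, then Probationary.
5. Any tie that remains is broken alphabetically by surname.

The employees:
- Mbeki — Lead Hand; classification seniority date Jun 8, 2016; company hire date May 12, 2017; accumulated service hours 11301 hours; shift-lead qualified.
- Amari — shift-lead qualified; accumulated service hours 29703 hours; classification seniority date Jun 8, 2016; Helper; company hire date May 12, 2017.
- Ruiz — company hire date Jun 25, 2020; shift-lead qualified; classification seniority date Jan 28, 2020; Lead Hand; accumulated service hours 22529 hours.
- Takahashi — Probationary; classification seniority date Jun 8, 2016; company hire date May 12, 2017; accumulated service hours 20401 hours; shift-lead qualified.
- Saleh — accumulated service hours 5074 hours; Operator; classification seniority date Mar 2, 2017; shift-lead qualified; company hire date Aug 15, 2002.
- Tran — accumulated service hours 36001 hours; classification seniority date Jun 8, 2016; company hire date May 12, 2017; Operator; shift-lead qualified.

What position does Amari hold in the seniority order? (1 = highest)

By the first rule: Mbeki, Tran, Amari, Takahashi, Saleh and Ruiz (each shift-lead qualified).
Among Mbeki, Tran, Amari, Takahashi, Saleh and Ruiz, by classification seniority date (earlier first): Mbeki, Tran, Amari and Takahashi (Jun 8, 2016) before Saleh (Mar 2, 2017) before Ruiz (Jan 28, 2020).
Mbeki, Tran, Amari and Takahashi all have company hire date May 12, 2017, so the next rule applies.
Among Mbeki, Tran, Amari and Takahashi, by classification: Mbeki (Lead Hand) before Tran (Operator) before Amari (Helper) before Takahashi (Probationary).
Order: Mbeki, Tran, Amari, Takahashi, Saleh, Ruiz. So position 3.

3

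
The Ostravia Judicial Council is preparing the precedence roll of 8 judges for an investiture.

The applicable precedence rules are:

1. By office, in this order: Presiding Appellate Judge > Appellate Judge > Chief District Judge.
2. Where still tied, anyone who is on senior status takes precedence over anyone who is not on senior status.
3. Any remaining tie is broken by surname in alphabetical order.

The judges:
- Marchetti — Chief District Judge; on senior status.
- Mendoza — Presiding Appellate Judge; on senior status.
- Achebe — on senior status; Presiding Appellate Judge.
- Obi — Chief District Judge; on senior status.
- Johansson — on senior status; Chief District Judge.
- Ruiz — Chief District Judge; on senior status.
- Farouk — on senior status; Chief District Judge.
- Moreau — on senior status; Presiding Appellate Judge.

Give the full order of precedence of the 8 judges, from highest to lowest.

By office: Achebe, Mendoza and Moreau (Presiding Appellate Judge); then Farouk, Johansson, Marchetti, Obi and Ruiz (Chief District Judge).
Achebe, Mendoza and Moreau are each on senior status, so the next rule applies.
Among Achebe, Mendoza and Moreau, alphabetically by surname: Achebe before Mendoza before Moreau.
Farouk, Johansson, Marchetti, Obi and Ruiz are each on senior status, so the next rule applies.
Among Farouk, Johansson, Marchetti, Obi and Ruiz, alphabetically by surname: Farouk before Johansson before Marchetti before Obi before Ruiz.
Full order: Achebe, Mendoza, Moreau, Farouk, Johansson, Marchetti, Obi, Ruiz.

Achebe, Mendoza, Moreau, Farouk, Johansson, Marchetti, Obi, Ruiz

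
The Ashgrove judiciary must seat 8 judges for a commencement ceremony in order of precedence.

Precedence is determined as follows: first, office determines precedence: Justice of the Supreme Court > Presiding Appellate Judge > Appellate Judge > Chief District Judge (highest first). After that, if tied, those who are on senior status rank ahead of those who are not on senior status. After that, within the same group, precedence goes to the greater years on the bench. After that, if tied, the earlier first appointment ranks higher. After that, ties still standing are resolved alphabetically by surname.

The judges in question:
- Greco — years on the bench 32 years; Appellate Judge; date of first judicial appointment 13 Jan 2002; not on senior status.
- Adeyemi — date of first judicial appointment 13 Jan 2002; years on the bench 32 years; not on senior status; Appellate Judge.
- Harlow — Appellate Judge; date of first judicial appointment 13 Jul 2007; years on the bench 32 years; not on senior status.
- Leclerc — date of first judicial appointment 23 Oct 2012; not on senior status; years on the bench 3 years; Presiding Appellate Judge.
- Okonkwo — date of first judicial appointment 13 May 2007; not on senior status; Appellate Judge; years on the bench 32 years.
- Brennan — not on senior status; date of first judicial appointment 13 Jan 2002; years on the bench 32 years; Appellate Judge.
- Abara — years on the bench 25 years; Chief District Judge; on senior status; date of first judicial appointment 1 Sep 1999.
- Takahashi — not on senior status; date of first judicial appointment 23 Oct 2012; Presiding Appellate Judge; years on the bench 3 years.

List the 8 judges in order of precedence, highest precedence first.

Leclerc, Takahashi, Adeyemi, Brennan, Greco, Okonkwo, Harlow, Abara

By office: Leclerc and Takahashi (Presiding Appellate Judge); then Adeyemi, Brennan, Greco, Okonkwo and Harlow (Appellate Judge); then Abara (Chief District Judge).
Leclerc and Takahashi are each not on senior status, so the next rule applies.
Leclerc and Takahashi both have years on the bench 3 years, so the next rule applies.
Leclerc and Takahashi both have date of first judicial appointment 23 Oct 2012, so the next rule applies.
Among Leclerc and Takahashi, alphabetically by surname: Leclerc before Takahashi.
Adeyemi, Brennan, Greco, Okonkwo and Harlow are each not on senior status, so the next rule applies.
Adeyemi, Brennan, Greco, Okonkwo and Harlow all have years on the bench 32 years, so the next rule applies.
Among Adeyemi, Brennan, Greco, Okonkwo and Harlow, by date of first judicial appointment (earlier first): Adeyemi, Brennan and Greco (13 Jan 2002) before Okonkwo (13 May 2007) before Harlow (13 Jul 2007).
Among Adeyemi, Brennan and Greco, alphabetically by surname: Adeyemi before Brennan before Greco.
Full order: Leclerc, Takahashi, Adeyemi, Brennan, Greco, Okonkwo, Harlow, Abara.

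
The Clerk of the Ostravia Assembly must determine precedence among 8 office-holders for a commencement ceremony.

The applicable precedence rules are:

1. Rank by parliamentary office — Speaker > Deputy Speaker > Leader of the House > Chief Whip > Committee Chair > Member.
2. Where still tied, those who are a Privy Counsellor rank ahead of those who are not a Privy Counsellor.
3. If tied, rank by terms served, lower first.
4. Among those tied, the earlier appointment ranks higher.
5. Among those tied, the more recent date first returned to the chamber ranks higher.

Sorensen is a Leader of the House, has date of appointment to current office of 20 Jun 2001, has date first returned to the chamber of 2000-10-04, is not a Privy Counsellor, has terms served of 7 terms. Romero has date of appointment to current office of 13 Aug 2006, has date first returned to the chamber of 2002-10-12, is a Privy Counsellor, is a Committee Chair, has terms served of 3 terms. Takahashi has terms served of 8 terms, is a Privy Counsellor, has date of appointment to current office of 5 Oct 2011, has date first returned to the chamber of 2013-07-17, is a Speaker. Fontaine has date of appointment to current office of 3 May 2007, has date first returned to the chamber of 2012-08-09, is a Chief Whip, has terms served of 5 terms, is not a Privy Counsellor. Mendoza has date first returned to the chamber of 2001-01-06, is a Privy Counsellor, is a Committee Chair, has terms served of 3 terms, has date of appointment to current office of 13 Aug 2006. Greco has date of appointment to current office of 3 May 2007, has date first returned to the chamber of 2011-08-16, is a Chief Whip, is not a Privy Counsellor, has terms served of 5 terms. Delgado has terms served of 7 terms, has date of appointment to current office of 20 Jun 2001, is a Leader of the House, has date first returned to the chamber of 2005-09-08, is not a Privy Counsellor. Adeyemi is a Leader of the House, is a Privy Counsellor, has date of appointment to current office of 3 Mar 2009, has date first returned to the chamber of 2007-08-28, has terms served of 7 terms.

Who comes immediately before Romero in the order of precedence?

Greco

By parliamentary office: Takahashi (Speaker); then Adeyemi, Delgado and Sorensen (Leader of the House); then Fontaine and Greco (Chief Whip); then Romero and Mendoza (Committee Chair).
Among Adeyemi, Delgado and Sorensen, a Privy Counsellor before not a Privy Counsellor: Adeyemi (a Privy Counsellor) before Delgado and Sorensen (not a Privy Counsellor).
Delgado and Sorensen both have terms served 7 terms, so the next rule applies.
Delgado and Sorensen both have date of appointment to current office 20 Jun 2001, so the next rule applies.
Among Delgado and Sorensen, by date first returned to the chamber (later first): Delgado (2005-09-08) before Sorensen (2000-10-04).
Fontaine and Greco are each not a Privy Counsellor, so the next rule applies.
Fontaine and Greco both have terms served 5 terms, so the next rule applies.
Fontaine and Greco both have date of appointment to current office 3 May 2007, so the next rule applies.
Among Fontaine and Greco, by date first returned to the chamber (later first): Fontaine (2012-08-09) before Greco (2011-08-16).
Romero and Mendoza are each a Privy Counsellor, so the next rule applies.
Romero and Mendoza both have terms served 3 terms, so the next rule applies.
Romero and Mendoza both have date of appointment to current office 13 Aug 2006, so the next rule applies.
Among Romero and Mendoza, by date first returned to the chamber (later first): Romero (2002-10-12) before Mendoza (2001-01-06).
Order: Takahashi, Adeyemi, Delgado, Sorensen, Fontaine, Greco, Romero, Mendoza.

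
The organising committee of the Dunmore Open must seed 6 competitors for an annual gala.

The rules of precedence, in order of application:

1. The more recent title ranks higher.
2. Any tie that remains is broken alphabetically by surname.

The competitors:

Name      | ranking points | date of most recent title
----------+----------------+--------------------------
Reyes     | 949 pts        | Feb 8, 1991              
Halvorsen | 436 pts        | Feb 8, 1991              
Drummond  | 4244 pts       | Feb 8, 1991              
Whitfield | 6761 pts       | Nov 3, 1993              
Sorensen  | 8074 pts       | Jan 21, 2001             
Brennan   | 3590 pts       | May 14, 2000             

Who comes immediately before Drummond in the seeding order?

Whitfield

By date of most recent title (later first): Sorensen (Jan 21, 2001); then Brennan (May 14, 2000); then Whitfield (Nov 3, 1993); then Drummond, Halvorsen and Reyes (each Feb 8, 1991).
Among Drummond, Halvorsen and Reyes, alphabetically by surname: Drummond before Halvorsen before Reyes.
Order: Sorensen, Brennan, Whitfield, Drummond, Halvorsen, Reyes.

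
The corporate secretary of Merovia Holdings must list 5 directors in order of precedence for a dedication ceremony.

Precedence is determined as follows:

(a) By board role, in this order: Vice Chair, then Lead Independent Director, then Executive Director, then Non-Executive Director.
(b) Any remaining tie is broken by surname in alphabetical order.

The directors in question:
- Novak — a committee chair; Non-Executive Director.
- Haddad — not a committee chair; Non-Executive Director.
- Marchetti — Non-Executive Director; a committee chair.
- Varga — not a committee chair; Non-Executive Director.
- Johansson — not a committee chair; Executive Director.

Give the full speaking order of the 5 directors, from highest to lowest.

By board role: Johansson (Executive Director); then Haddad, Marchetti, Novak and Varga (Non-Executive Director).
Among Haddad, Marchetti, Novak and Varga, alphabetically by surname: Haddad before Marchetti before Novak before Varga.
Full order: Johansson, Haddad, Marchetti, Novak, Varga.

Johansson, Haddad, Marchetti, Novak, Varga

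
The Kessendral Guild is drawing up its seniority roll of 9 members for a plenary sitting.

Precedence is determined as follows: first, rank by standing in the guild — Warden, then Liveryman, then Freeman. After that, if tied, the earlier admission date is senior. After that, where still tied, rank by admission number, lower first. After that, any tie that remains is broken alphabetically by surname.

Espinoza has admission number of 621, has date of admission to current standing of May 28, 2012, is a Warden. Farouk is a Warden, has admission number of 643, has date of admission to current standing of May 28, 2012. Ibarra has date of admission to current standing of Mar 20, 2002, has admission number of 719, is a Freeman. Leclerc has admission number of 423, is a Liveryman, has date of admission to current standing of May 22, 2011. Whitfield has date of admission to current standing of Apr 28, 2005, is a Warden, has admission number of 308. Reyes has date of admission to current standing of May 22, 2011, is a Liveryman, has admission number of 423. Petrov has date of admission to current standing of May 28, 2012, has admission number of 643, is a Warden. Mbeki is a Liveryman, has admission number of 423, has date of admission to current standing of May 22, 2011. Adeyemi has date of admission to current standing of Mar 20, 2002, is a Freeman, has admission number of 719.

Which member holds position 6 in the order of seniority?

Mbeki

By standing in the guild: Whitfield, Espinoza, Farouk and Petrov (Warden); then Leclerc, Mbeki and Reyes (Liveryman); then Adeyemi and Ibarra (Freeman).
Among Whitfield, Espinoza, Farouk and Petrov, by date of admission to current standing (earlier first): Whitfield (Apr 28, 2005) before Espinoza, Farouk and Petrov (May 28, 2012).
Among Espinoza, Farouk and Petrov, by admission number (lower first): Espinoza (621) before Farouk and Petrov (643).
Among Farouk and Petrov, alphabetically by surname: Farouk before Petrov.
Leclerc, Mbeki and Reyes all have date of admission to current standing May 22, 2011, so the next rule applies.
Leclerc, Mbeki and Reyes all have admission number 423, so the next rule applies.
Among Leclerc, Mbeki and Reyes, alphabetically by surname: Leclerc before Mbeki before Reyes.
Adeyemi and Ibarra both have date of admission to current standing Mar 20, 2002, so the next rule applies.
Adeyemi and Ibarra both have admission number 719, so the next rule applies.
Among Adeyemi and Ibarra, alphabetically by surname: Adeyemi before Ibarra.
Order: Whitfield, Espinoza, Farouk, Petrov, Leclerc, Mbeki, Reyes, Adeyemi, Ibarra.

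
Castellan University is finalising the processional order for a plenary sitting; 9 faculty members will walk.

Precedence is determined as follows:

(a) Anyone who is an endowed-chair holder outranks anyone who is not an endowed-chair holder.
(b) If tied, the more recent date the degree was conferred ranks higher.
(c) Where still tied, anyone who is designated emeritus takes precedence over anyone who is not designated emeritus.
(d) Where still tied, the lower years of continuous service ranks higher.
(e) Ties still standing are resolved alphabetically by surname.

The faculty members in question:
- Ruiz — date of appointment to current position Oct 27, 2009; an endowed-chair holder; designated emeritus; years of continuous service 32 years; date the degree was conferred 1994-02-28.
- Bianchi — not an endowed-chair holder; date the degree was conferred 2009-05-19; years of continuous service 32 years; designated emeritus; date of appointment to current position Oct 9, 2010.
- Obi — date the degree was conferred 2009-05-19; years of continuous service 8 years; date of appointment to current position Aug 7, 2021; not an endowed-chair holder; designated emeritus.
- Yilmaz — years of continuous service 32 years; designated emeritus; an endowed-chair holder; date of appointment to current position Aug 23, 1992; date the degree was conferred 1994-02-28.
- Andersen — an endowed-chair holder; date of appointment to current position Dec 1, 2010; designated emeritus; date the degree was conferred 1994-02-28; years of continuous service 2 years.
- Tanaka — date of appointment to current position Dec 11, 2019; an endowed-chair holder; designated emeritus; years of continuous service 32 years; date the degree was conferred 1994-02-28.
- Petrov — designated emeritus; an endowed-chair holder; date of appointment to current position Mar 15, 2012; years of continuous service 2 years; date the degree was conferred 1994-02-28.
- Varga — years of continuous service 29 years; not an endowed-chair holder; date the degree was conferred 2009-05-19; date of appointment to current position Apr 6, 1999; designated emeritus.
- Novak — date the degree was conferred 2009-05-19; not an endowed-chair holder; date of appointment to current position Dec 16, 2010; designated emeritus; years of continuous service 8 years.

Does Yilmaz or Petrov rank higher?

By the first rule: Andersen, Petrov, Ruiz, Tanaka and Yilmaz (each an endowed-chair holder); then Novak, Obi, Varga and Bianchi (each not an endowed-chair holder).
Andersen, Petrov, Ruiz, Tanaka and Yilmaz all have date the degree was conferred 1994-02-28, so the next rule applies.
Andersen, Petrov, Ruiz, Tanaka and Yilmaz are each designated emeritus, so the next rule applies.
Among Andersen, Petrov, Ruiz, Tanaka and Yilmaz, by years of continuous service (lower first): Andersen and Petrov (2 years) before Ruiz, Tanaka and Yilmaz (32 years).
Among Andersen and Petrov, alphabetically by surname: Andersen before Petrov.
Among Ruiz, Tanaka and Yilmaz, alphabetically by surname: Ruiz before Tanaka before Yilmaz.
Novak, Obi, Varga and Bianchi all have date the degree was conferred 2009-05-19, so the next rule applies.
Novak, Obi, Varga and Bianchi are each designated emeritus, so the next rule applies.
Among Novak, Obi, Varga and Bianchi, by years of continuous service (lower first): Novak and Obi (8 years) before Varga (29 years) before Bianchi (32 years).
Among Novak and Obi, alphabetically by surname: Novak before Obi.
So Petrov takes precedence.

Petrov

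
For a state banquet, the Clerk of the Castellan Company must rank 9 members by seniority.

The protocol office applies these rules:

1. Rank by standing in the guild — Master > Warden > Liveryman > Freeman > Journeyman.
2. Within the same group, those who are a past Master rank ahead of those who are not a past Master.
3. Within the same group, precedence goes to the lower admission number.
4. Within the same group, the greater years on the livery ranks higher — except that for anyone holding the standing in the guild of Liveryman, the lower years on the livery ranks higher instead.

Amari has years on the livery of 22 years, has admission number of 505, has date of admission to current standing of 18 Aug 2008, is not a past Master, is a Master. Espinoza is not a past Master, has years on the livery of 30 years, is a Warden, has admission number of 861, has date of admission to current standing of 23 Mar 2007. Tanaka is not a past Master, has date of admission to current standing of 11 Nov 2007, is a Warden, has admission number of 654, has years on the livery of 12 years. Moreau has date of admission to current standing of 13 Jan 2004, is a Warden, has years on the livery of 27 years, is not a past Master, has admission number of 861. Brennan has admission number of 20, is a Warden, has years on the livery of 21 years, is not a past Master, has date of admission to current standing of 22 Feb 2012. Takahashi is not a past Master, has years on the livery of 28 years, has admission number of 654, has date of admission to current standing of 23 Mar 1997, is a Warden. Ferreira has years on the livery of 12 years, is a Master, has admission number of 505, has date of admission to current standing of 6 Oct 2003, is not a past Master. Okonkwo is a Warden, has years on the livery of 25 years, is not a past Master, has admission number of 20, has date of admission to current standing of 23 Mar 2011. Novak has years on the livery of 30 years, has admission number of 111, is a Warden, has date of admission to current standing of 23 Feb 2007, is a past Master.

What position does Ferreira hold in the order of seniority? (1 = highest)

2

By standing in the guild: Amari and Ferreira (Master); then Novak, Okonkwo, Brennan, Takahashi, Tanaka, Espinoza and Moreau (Warden).
Amari and Ferreira are each not a past Master, so the next rule applies.
Amari and Ferreira both have admission number 505, so the next rule applies.
Among Amari and Ferreira, by years on the livery (higher first): Amari (22 years) before Ferreira (12 years).
Among Novak, Okonkwo, Brennan, Takahashi, Tanaka, Espinoza and Moreau, a past Master before not a past Master: Novak (a past Master) before Okonkwo, Brennan, Takahashi, Tanaka, Espinoza and Moreau (not a past Master).
Among Okonkwo, Brennan, Takahashi, Tanaka, Espinoza and Moreau, by admission number (lower first): Okonkwo and Brennan (20) before Takahashi and Tanaka (654) before Espinoza and Moreau (861).
Among Okonkwo and Brennan, by years on the livery (higher first): Okonkwo (25 years) before Brennan (21 years).
Among Takahashi and Tanaka, by years on the livery (higher first): Takahashi (28 years) before Tanaka (12 years).
Among Espinoza and Moreau, by years on the livery (higher first): Espinoza (30 years) before Moreau (27 years).
Order: Amari, Ferreira, Novak, Okonkwo, Brennan, Takahashi, Tanaka, Espinoza, Moreau. So position 2.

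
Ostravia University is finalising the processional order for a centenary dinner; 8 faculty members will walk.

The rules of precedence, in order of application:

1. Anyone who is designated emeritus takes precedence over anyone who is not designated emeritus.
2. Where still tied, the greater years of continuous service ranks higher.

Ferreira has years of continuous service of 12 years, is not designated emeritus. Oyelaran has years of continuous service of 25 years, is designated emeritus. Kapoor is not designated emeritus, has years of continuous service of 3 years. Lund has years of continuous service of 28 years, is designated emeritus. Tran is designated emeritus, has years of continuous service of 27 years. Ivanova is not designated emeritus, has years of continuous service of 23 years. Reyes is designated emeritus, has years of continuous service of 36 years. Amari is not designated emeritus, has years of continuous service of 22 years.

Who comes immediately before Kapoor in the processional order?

By the first rule: Reyes, Lund, Tran and Oyelaran (each designated emeritus); then Ivanova, Amari, Ferreira and Kapoor (each not designated emeritus).
Among Reyes, Lund, Tran and Oyelaran, by years of continuous service (higher first): Reyes (36 years) before Lund (28 years) before Tran (27 years) before Oyelaran (25 years).
Among Ivanova, Amari, Ferreira and Kapoor, by years of continuous service (higher first): Ivanova (23 years) before Amari (22 years) before Ferreira (12 years) before Kapoor (3 years).
Order: Reyes, Lund, Tran, Oyelaran, Ivanova, Amari, Ferreira, Kapoor.

Ferreira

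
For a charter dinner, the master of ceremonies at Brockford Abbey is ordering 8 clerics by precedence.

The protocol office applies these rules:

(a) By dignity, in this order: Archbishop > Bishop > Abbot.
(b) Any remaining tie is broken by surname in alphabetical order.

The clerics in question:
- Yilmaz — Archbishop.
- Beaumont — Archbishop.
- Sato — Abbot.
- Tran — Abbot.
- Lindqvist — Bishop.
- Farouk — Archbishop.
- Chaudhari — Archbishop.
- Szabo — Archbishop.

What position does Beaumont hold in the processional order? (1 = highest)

1

By dignity: Beaumont, Chaudhari, Farouk, Szabo and Yilmaz (Archbishop); then Lindqvist (Bishop); then Sato and Tran (Abbot).
Among Beaumont, Chaudhari, Farouk, Szabo and Yilmaz, alphabetically by surname: Beaumont before Chaudhari before Farouk before Szabo before Yilmaz.
Among Sato and Tran, alphabetically by surname: Sato before Tran.
Order: Beaumont, Chaudhari, Farouk, Szabo, Yilmaz, Lindqvist, Sato, Tran. So position 1.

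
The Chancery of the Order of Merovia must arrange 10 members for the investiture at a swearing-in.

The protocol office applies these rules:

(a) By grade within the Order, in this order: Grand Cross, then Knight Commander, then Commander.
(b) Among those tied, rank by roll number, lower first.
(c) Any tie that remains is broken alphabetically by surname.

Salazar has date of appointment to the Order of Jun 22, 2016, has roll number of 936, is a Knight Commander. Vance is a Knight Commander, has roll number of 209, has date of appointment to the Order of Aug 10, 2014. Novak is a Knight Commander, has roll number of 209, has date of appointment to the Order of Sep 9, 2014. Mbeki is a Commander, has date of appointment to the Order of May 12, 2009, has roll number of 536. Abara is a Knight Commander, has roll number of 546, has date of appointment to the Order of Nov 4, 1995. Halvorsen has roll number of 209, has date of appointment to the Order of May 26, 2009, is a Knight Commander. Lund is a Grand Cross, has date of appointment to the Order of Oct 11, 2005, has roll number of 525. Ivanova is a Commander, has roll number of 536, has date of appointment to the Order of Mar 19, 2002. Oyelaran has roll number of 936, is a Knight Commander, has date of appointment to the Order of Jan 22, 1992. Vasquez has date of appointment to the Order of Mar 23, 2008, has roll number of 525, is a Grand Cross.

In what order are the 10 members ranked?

By grade within the Order: Lund and Vasquez (Grand Cross); then Halvorsen, Novak, Vance, Abara, Oyelaran and Salazar (Knight Commander); then Ivanova and Mbeki (Commander).
Lund and Vasquez both have roll number 525, so the next rule applies.
Among Lund and Vasquez, alphabetically by surname: Lund before Vasquez.
Among Halvorsen, Novak, Vance, Abara, Oyelaran and Salazar, by roll number (lower first): Halvorsen, Novak and Vance (209) before Abara (546) before Oyelaran and Salazar (936).
Among Halvorsen, Novak and Vance, alphabetically by surname: Halvorsen before Novak before Vance.
Among Oyelaran and Salazar, alphabetically by surname: Oyelaran before Salazar.
Ivanova and Mbeki both have roll number 536, so the next rule applies.
Among Ivanova and Mbeki, alphabetically by surname: Ivanova before Mbeki.
Full order: Lund, Vasquez, Halvorsen, Novak, Vance, Abara, Oyelaran, Salazar, Ivanova, Mbeki.

Lund, Vasquez, Halvorsen, Novak, Vance, Abara, Oyelaran, Salazar, Ivanova, Mbeki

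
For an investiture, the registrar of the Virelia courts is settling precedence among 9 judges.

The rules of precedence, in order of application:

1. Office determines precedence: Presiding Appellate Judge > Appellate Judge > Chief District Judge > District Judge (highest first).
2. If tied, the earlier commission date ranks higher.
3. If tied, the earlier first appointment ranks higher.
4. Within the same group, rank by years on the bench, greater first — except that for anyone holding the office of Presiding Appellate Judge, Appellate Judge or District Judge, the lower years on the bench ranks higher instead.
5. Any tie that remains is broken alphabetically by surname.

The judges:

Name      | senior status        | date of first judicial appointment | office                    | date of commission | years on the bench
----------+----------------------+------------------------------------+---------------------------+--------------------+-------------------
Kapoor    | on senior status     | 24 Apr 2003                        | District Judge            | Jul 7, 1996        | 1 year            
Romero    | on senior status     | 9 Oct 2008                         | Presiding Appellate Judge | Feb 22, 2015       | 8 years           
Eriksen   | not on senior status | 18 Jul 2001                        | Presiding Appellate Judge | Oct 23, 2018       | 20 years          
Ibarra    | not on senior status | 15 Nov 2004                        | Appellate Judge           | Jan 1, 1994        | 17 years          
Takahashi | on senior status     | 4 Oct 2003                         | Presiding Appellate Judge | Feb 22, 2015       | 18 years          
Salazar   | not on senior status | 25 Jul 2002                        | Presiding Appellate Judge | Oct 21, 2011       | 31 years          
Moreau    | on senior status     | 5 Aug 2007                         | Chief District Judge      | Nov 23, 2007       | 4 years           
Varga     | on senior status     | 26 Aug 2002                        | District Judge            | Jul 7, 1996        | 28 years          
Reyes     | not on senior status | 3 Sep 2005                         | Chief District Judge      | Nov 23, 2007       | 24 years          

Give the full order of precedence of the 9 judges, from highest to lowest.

Salazar, Takahashi, Romero, Eriksen, Ibarra, Reyes, Moreau, Varga, Kapoor

By office: Salazar, Takahashi, Romero and Eriksen (Presiding Appellate Judge); then Ibarra (Appellate Judge); then Reyes and Moreau (Chief District Judge); then Varga and Kapoor (District Judge).
Among Salazar, Takahashi, Romero and Eriksen, by date of commission (earlier first): Salazar (Oct 21, 2011) before Takahashi and Romero (Feb 22, 2015) before Eriksen (Oct 23, 2018).
Among Takahashi and Romero, by date of first judicial appointment (earlier first): Takahashi (4 Oct 2003) before Romero (9 Oct 2008).
Reyes and Moreau both have date of commission Nov 23, 2007, so the next rule applies.
Among Reyes and Moreau, by date of first judicial appointment (earlier first): Reyes (3 Sep 2005) before Moreau (5 Aug 2007).
Varga and Kapoor both have date of commission Jul 7, 1996, so the next rule applies.
Among Varga and Kapoor, by date of first judicial appointment (earlier first): Varga (26 Aug 2002) before Kapoor (24 Apr 2003).
Full order: Salazar, Takahashi, Romero, Eriksen, Ibarra, Reyes, Moreau, Varga, Kapoor.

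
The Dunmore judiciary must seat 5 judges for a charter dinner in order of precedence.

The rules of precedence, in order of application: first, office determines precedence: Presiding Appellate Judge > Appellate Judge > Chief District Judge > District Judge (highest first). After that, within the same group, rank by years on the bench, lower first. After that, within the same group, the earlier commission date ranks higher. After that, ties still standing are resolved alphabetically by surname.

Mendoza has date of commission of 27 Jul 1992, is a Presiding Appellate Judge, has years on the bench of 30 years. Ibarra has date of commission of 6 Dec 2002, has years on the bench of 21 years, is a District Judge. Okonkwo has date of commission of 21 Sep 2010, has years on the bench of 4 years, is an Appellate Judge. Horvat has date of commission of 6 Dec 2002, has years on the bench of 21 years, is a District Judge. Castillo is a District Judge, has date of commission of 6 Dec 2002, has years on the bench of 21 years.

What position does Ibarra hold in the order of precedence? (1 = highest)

By office: Mendoza (Presiding Appellate Judge); then Okonkwo (Appellate Judge); then Castillo, Horvat and Ibarra (District Judge).
Castillo, Horvat and Ibarra all have years on the bench 21 years, so the next rule applies.
Castillo, Horvat and Ibarra all have date of commission 6 Dec 2002, so the next rule applies.
Among Castillo, Horvat and Ibarra, alphabetically by surname: Castillo before Horvat before Ibarra.
Order: Mendoza, Okonkwo, Castillo, Horvat, Ibarra. So position 5.

5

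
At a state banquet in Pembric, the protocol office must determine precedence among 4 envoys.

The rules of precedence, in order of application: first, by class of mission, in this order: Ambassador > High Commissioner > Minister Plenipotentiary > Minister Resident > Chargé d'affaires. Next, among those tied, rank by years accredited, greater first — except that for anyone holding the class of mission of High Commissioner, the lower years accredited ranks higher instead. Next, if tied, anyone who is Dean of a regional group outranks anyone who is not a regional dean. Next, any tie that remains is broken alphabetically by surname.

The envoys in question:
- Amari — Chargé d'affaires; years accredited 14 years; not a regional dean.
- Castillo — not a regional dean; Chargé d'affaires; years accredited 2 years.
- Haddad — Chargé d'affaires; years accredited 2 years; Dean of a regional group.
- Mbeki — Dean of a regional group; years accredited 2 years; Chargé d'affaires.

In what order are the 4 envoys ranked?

By class of mission: Amari, Haddad, Mbeki and Castillo (Chargé d'affaires).
Among Amari, Haddad, Mbeki and Castillo, by years accredited (higher first): Amari (14 years) before Haddad, Mbeki and Castillo (2 years).
Among Haddad, Mbeki and Castillo, Dean of a regional group before not a regional dean: Haddad and Mbeki (Dean of a regional group) before Castillo (not a regional dean).
Among Haddad and Mbeki, alphabetically by surname: Haddad before Mbeki.
Full order: Amari, Haddad, Mbeki, Castillo.

Amari, Haddad, Mbeki, Castillo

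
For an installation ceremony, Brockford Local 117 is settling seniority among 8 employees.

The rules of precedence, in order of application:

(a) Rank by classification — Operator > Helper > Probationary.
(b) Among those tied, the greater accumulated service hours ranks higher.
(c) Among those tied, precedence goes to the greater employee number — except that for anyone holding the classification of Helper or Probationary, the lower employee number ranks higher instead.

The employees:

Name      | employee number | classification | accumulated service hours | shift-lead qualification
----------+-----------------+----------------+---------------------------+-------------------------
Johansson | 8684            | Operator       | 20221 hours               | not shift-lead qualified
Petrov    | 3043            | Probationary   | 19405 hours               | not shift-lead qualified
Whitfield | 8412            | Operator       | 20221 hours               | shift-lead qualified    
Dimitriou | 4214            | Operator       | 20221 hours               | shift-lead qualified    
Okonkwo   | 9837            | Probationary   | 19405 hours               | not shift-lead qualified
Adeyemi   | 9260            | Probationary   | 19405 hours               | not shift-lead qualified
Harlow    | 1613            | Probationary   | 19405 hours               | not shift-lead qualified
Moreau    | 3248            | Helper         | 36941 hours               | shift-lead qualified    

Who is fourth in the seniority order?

By classification: Johansson, Whitfield and Dimitriou (Operator); then Moreau (Helper); then Harlow, Petrov, Adeyemi and Okonkwo (Probationary).
Johansson, Whitfield and Dimitriou all have accumulated service hours 20221 hours, so the next rule applies.
Among Johansson, Whitfield and Dimitriou, by employee number (higher first): Johansson (8684) before Whitfield (8412) before Dimitriou (4214).
Harlow, Petrov, Adeyemi and Okonkwo all have accumulated service hours 19405 hours, so the next rule applies.
Among Harlow, Petrov, Adeyemi and Okonkwo, by employee number (lower first) (reversed rule for this group): Harlow (1613) before Petrov (3043) before Adeyemi (9260) before Okonkwo (9837).
Order: Johansson, Whitfield, Dimitriou, Moreau, Harlow, Petrov, Adeyemi, Okonkwo.

Moreau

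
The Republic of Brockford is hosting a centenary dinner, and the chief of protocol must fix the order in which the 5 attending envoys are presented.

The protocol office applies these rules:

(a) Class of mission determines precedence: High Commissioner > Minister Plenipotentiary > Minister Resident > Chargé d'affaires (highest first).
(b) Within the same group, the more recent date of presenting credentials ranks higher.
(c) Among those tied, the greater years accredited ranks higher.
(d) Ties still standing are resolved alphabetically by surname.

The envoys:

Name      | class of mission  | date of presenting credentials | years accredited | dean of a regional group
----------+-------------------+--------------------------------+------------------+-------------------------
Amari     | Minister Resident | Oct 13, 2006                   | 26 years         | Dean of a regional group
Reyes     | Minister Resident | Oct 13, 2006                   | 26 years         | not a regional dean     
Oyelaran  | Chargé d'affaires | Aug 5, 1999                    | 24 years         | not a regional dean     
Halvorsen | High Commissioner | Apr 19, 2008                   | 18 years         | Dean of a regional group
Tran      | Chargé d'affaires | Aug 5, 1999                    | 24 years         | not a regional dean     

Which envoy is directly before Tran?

By class of mission: Halvorsen (High Commissioner); then Amari and Reyes (Minister Resident); then Oyelaran and Tran (Chargé d'affaires).
Amari and Reyes both have date of presenting credentials Oct 13, 2006, so the next rule applies.
Amari and Reyes both have years accredited 26 years, so the next rule applies.
Among Amari and Reyes, alphabetically by surname: Amari before Reyes.
Oyelaran and Tran both have date of presenting credentials Aug 5, 1999, so the next rule applies.
Oyelaran and Tran both have years accredited 24 years, so the next rule applies.
Among Oyelaran and Tran, alphabetically by surname: Oyelaran before Tran.
Order: Halvorsen, Amari, Reyes, Oyelaran, Tran.

Oyelaran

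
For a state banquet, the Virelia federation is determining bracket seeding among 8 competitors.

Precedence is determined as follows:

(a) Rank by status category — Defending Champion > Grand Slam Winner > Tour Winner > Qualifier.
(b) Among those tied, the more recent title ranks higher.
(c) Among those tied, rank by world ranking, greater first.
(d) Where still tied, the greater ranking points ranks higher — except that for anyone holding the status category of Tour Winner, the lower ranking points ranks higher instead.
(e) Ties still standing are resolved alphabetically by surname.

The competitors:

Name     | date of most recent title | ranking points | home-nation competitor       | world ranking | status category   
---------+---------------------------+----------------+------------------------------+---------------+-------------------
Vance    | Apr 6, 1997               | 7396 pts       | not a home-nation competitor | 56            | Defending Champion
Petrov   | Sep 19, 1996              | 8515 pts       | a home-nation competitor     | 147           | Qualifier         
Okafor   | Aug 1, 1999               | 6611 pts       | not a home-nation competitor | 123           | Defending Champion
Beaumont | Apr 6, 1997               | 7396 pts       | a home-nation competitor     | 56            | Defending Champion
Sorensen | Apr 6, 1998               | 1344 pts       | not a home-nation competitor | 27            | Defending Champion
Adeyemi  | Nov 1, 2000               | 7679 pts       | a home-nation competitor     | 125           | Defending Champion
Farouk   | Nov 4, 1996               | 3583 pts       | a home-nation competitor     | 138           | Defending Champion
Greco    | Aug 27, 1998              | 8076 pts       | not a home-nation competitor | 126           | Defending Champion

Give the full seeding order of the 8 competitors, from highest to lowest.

By status category: Adeyemi, Okafor, Greco, Sorensen, Beaumont, Vance and Farouk (Defending Champion); then Petrov (Qualifier).
Among Adeyemi, Okafor, Greco, Sorensen, Beaumont, Vance and Farouk, by date of most recent title (later first): Adeyemi (Nov 1, 2000) before Okafor (Aug 1, 1999) before Greco (Aug 27, 1998) before Sorensen (Apr 6, 1998) before Beaumont and Vance (Apr 6, 1997) before Farouk (Nov 4, 1996).
Beaumont and Vance both have world ranking 56, so the next rule applies.
Beaumont and Vance both have ranking points 7396 pts, so the next rule applies.
Among Beaumont and Vance, alphabetically by surname: Beaumont before Vance.
Full order: Adeyemi, Okafor, Greco, Sorensen, Beaumont, Vance, Farouk, Petrov.

Adeyemi, Okafor, Greco, Sorensen, Beaumont, Vance, Farouk, Petrov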